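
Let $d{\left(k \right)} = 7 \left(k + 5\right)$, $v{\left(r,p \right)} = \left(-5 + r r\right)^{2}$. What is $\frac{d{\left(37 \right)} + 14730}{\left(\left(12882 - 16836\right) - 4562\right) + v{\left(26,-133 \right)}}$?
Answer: $\frac{15024}{441725} \approx 0.034012$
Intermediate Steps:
$v{\left(r,p \right)} = \left(-5 + r^{2}\right)^{2}$
$d{\left(k \right)} = 35 + 7 k$ ($d{\left(k \right)} = 7 \left(5 + k\right) = 35 + 7 k$)
$\frac{d{\left(37 \right)} + 14730}{\left(\left(12882 - 16836\right) - 4562\right) + v{\left(26,-133 \right)}} = \frac{\left(35 + 7 \cdot 37\right) + 14730}{\left(\left(12882 - 16836\right) - 4562\right) + \left(-5 + 26^{2}\right)^{2}} = \frac{\left(35 + 259\right) + 14730}{\left(-3954 - 4562\right) + \left(-5 + 676\right)^{2}} = \frac{294 + 14730}{-8516 + 671^{2}} = \frac{15024}{-8516 + 450241} = \frac{15024}{441725}$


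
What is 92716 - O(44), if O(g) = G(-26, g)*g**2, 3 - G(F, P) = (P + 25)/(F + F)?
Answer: 1096408/13 ≈ 84339.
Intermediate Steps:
G(F, P) = 3 - (25 + P)/(2*F) (G(F, P) = 3 - (P + 25)/(F + F) = 3 - (25 + P)/(2*F))
O(g) = g**2*(181/52 + g/52) (O(g) = ((1/2)*(-25 - g + 6*(-26))/(-26))*g**2 = ((1/2)*(-1/26)*(-25 - g - 156))*g**2 = ((1/2)*(-1/26)*(-181 - g))*g**2 = (181/52 + g/52)*g**2 = g**2*(181/52 + g/52))
92716 - O(44) = 92716 - 44**2*(181 + 44)/52 = 92716 - 1936*225/52 = 92716 - 1*108900/13 = 92716 - 108900/13 = 1096408/13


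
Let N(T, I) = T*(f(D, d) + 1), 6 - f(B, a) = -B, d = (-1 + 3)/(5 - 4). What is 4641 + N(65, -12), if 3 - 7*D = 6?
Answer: 35477/7 ≈ 5068.1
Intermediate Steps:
D = -3/7 (D = 3/7 - 1/7*6 = 3/7 - 6/7 = -3/7 ≈ -0.42857)
d = 2 (d = 2/1 = 2*1 = 2)
f(B, a) = 6 + B (f(B, a) = 6 - (-1)*B = 6 + B)
N(T, I) = 46*T/7 (N(T, I) = T*((6 - 3/7) + 1) = T*(39/7 + 1) = T*(46/7) = 46*T/7)
4641 + N(65, -12) = 4641 + (46/7)*65 = 4641 + 2990/7 = 35477/7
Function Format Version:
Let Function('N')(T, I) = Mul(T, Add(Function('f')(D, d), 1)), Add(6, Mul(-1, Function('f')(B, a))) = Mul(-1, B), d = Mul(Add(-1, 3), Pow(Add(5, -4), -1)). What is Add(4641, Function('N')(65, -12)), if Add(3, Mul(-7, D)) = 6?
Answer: Rational(35477, 7) ≈ 5068.1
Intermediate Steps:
D = Rational(-3, 7) (D = Add(Rational(3, 7), Mul(Rational(-1, 7), 6)) = Add(Rational(3, 7), Rational(-6, 7)) = Rational(-3, 7) ≈ -0.42857)
d = 2 (d = Mul(2, Pow(1, -1)) = Mul(2, 1) = 2)
Function('f')(B, a) = Add(6, B) (Function('f')(B, a) = Add(6, Mul(-1, Mul(-1, B))) = Add(6, B))
Function('N')(T, I) = Mul(Rational(46, 7), T) (Function('N')(T, I) = Mul(T, Add(Add(6, Rational(-3, 7)), 1)) = Mul(T, Add(Rational(39, 7), 1)) = Mul(T, Rational(46, 7)) = Mul(Rational(46, 7), T))
Add(4641, Function('N')(65, -12)) = Add(4641, Mul(Rational(46, 7), 65)) = Add(4641, Rational(2990, 7)) = Rational(35477, 7)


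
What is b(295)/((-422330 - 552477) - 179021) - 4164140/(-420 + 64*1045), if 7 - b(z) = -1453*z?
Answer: -120829721881/1917085222 ≈ -63.028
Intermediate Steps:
b(z) = 7 + 1453*z (b(z) = 7 - (-1453)*z = 7 + 1453*z)
b(295)/((-422330 - 552477) - 179021) - 4164140/(-420 + 64*1045) = (7 + 1453*295)/((-422330 - 552477) - 179021) - 4164140/(-420 + 64*1045) = (7 + 428635)/(-974807 - 179021) - 4164140/(-420 + 66880) = 428642/(-1153828) - 4164140/66460 = 428642*(-1/1153828) - 4164140*1/66460 = -214321/576914 - 208207/3323 = -120829721881/1917085222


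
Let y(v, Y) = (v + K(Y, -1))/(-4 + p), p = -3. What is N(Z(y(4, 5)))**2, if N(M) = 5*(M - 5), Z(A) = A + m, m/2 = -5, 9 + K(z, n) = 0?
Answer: 250000/49 ≈ 5102.0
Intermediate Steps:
K(z, n) = -9 (K(z, n) = -9 + 0 = -9)
y(v, Y) = 9/7 - v/7 (y(v, Y) = (v - 9)/(-4 - 3) = (-9 + v)/(-7) = (-9 + v)*(-1/7) = 9/7 - v/7)
m = -10 (m = 2*(-5) = -10)
Z(A) = -10 + A (Z(A) = A - 10 = -10 + A)
N(M) = -25 + 5*M (N(M) = 5*(-5 + M) = -25 + 5*M)
N(Z(y(4, 5)))**2 = (-25 + 5*(-10 + (9/7 - 1/7*4)))**2 = (-25 + 5*(-10 + (9/7 - 4/7)))**2 = (-25 + 5*(-10 + 5/7))**2 = (-25 + 5*(-65/7))**2 = (-25 - 325/7)**2 = (-500/7)**2 = 250000/49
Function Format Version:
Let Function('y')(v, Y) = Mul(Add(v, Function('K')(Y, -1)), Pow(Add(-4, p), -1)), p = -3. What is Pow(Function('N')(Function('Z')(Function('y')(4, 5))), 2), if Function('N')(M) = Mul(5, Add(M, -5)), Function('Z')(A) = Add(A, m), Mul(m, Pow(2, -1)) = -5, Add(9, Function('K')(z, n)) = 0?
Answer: Rational(250000, 49) ≈ 5102.0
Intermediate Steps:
Function('K')(z, n) = -9 (Function('K')(z, n) = Add(-9, 0) = -9)
Function('y')(v, Y) = Add(Rational(9, 7), Mul(Rational(-1, 7), v)) (Function('y')(v, Y) = Mul(Add(v, -9), Pow(Add(-4, -3), -1)) = Mul(Add(-9, v), Pow(-7, -1)) = Mul(Add(-9, v), Rational(-1, 7)) = Add(Rational(9, 7), Mul(Rational(-1, 7), v)))
m = -10 (m = Mul(2, -5) = -10)
Function('Z')(A) = Add(-10, A) (Function('Z')(A) = Add(A, -10) = Add(-10, A))
Function('N')(M) = Add(-25, Mul(5, M)) (Function('N')(M) = Mul(5, Add(-5, M)) = Add(-25, Mul(5, M)))
Pow(Function('N')(Function('Z')(Function('y')(4, 5))), 2) = Pow(Add(-25, Mul(5, Add(-10, Add(Rational(9, 7), Mul(Rational(-1, 7), 4))))), 2) = Pow(Add(-25, Mul(5, Add(-10, Add(Rational(9, 7), Rational(-4, 7))))), 2) = Pow(Add(-25, Mul(5, Add(-10, Rational(5, 7)))), 2) = Pow(Add(-25, Mul(5, Rational(-65, 7))), 2) = Pow(Add(-25, Rational(-325, 7)), 2) = Pow(Rational(-500, 7), 2) = Rational(250000, 49)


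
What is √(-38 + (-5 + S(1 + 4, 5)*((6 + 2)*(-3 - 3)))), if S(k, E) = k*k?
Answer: I*√1243 ≈ 35.256*I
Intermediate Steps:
S(k, E) = k²
√(-38 + (-5 + S(1 + 4, 5)*((6 + 2)*(-3 - 3)))) = √(-38 + (-5 + (1 + 4)²*((6 + 2)*(-3 - 3)))) = √(-38 + (-5 + 5²*(8*(-6)))) = √(-38 + (-5 + 25*(-48))) = √(-38 + (-5 - 1200)) = √(-38 - 1205) = √(-1243) = I*√1243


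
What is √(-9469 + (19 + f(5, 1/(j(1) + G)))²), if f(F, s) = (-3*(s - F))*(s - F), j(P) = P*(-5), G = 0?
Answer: 2*I*√876579/25 ≈ 74.901*I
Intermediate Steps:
j(P) = -5*P
f(F, s) = (s - F)*(-3*s + 3*F) (f(F, s) = (-3*s + 3*F)*(s - F) = (s - F)*(-3*s + 3*F))
√(-9469 + (19 + f(5, 1/(j(1) + G)))²) = √(-9469 + (19 + (-3*5² - 3/(-5*1 + 0)² + 6*5/(-5*1 + 0)))²) = √(-9469 + (19 + (-3*25 - 3/(-5 + 0)² + 6*5/(-5 + 0)))²) = √(-9469 + (19 + (-75 - 3*(1/(-5))² + 6*5/(-5)))²) = √(-9469 + (19 + (-75 - 3*(-⅕)² + 6*5*(-⅕)))²) = √(-9469 + (19 + (-75 - 3*1/25 - 6))²) = √(-9469 + (19 + (-75 - 3/25 - 6))²) = √(-9469 + (19 - 2028/25)²) = √(-9469 + (-1553/25)²) = √(-9469 + 2411809/625) = √(-3506316/625) = 2*I*√876579/25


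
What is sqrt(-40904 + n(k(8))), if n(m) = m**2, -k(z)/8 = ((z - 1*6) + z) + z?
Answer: 2*I*sqrt(5042) ≈ 142.01*I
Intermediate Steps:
k(z) = 48 - 24*z (k(z) = -8*(((z - 1*6) + z) + z) = -8*(((z - 6) + z) + z) = -8*(((-6 + z) + z) + z) = -8*((-6 + 2*z) + z) = -8*(-6 + 3*z) = 48 - 24*z)
sqrt(-40904 + n(k(8))) = sqrt(-40904 + (48 - 24*8)**2) = sqrt(-40904 + (48 - 192)**2) = sqrt(-40904 + (-144)**2) = sqrt(-40904 + 20736) = sqrt(-20168) = 2*I*sqrt(5042)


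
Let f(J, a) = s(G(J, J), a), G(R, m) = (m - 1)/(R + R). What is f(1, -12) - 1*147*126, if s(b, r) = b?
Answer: -18522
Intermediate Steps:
G(R, m) = (-1 + m)/(2*R) (G(R, m) = (-1 + m)/((2*R)) = (-1 + m)*(1/(2*R)) = (-1 + m)/(2*R))
f(J, a) = (-1 + J)/(2*J)
f(1, -12) - 1*147*126 = (½)*(-1 + 1)/1 - 1*147*126 = (½)*1*0 - 147*126 = 0 - 18522 = -18522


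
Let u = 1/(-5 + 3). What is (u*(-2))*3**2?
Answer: 9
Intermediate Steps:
u = -1/2 (u = 1/(-2) = -1/2 ≈ -0.50000)
(u*(-2))*3**2 = -1/2*(-2)*3**2 = 1*9 = 9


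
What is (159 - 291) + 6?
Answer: -126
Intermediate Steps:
(159 - 291) + 6 = -132 + 6 = -126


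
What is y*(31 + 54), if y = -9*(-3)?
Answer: 2295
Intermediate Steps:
y = 27
y*(31 + 54) = 27*(31 + 54) = 27*85 = 2295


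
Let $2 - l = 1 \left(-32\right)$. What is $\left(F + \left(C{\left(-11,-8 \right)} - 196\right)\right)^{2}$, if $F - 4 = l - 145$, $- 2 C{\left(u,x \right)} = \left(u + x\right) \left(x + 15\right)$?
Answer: $\frac{223729}{4} \approx 55932.0$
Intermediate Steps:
$l = 34$ ($l = 2 - 1 \left(-32\right) = 2 - -32 = 2 + 32 = 34$)
$C{\left(u,x \right)} = - \frac{\left(15 + x\right) \left(u + x\right)}{2}$ ($C{\left(u,x \right)} = - \frac{\left(u + x\right) \left(x + 15\right)}{2} = - \frac{\left(u + x\right) \left(15 + x\right)}{2} = - \frac{\left(15 + x\right) \left(u + x\right)}{2}$)
$F = -107$ ($F = 4 + \left(34 - 145\right) = 4 - 111 = -107$)
$\left(F + \left(C{\left(-11,-8 \right)} - 196\right)\right)^{2} = \left(-107 - \frac{259}{2}\right)^{2} = \left(- \frac{473}{2}\right)^{2} = \frac{223729}{4}$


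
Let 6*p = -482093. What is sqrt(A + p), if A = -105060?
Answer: I*sqrt(6674718)/6 ≈ 430.59*I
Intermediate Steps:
p = -482093/6 (p = (1/6)*(-482093) = -482093/6 ≈ -80349.)
sqrt(A + p) = sqrt(-105060 - 482093/6) = sqrt(-1112453/6) = I*sqrt(6674718)/6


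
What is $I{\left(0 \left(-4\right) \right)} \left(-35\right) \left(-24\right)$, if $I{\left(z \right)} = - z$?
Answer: $0$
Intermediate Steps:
$I{\left(0 \left(-4\right) \right)} \left(-35\right) \left(-24\right) = - 0 \left(-4\right) \left(-35\right) \left(-24\right) = \left(-1\right) 0 \left(-35\right) \left(-24\right) = 0 \left(-35\right) \left(-24\right) = 0 \left(-24\right) = 0$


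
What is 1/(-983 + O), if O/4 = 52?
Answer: -1/775 ≈ -0.0012903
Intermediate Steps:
O = 208 (O = 4*52 = 208)
1/(-983 + O) = 1/(-983 + 208) = 1/(-775) = -1/775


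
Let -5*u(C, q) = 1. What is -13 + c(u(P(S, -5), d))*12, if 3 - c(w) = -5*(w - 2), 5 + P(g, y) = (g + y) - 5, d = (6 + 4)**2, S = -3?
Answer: -109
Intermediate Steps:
d = 100 (d = 10**2 = 100)
P(g, y) = -10 + g + y (P(g, y) = -5 + ((g + y) - 5) = -5 + (-5 + g + y) = -10 + g + y)
u(C, q) = -1/5 (u(C, q) = -1/5*1 = -1/5)
c(w) = -7 + 5*w (c(w) = 3 - (-5)*(w - 2) = 3 - (-5)*(-2 + w) = 3 - (10 - 5*w) = 3 + (-10 + 5*w) = -7 + 5*w)
-13 + c(u(P(S, -5), d))*12 = -13 + (-7 + 5*(-1/5))*12 = -13 + (-7 - 1)*12 = -13 - 8*12 = -13 - 96 = -109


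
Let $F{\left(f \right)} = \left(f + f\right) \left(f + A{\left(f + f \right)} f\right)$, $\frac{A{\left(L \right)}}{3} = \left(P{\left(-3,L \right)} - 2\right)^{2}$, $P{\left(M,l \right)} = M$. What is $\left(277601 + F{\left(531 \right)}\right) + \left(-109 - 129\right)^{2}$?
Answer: $43192317$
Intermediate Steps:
$A{\left(L \right)} = 75$ ($A{\left(L \right)} = 3 \left(-3 - 2\right)^{2} = 3 \left(-5\right)^{2} = 3 \cdot 25 = 75$)
$F{\left(f \right)} = 152 f^{2}$ ($F{\left(f \right)} = \left(f + f\right) \left(f + 75 f\right) = 2 f 76 f = 152 f^{2}$)
$\left(277601 + F{\left(531 \right)}\right) + \left(-109 - 129\right)^{2} = \left(277601 + 152 \cdot 531^{2}\right) + \left(-109 - 129\right)^{2} = \left(277601 + 152 \cdot 281961\right) + \left(-238\right)^{2} = \left(277601 + 42858072\right) + 56644 = 43135673 + 56644 = 43192317$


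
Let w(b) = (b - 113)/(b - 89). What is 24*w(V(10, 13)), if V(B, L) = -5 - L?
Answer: 3144/107 ≈ 29.383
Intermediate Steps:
w(b) = (-113 + b)/(-89 + b)
24*w(V(10, 13)) = 24*((-113 + (-5 - 1*13))/(-89 + (-5 - 1*13))) = 24*((-113 + (-5 - 13))/(-89 + (-5 - 13))) = 24*((-113 - 18)/(-89 - 18)) = 24*(-131/(-107)) = 24*(-1/107*(-131)) = 24*(131/107) = 3144/107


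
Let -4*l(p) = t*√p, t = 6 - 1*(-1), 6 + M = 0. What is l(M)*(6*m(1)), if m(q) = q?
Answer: -21*I*√6/2 ≈ -25.72*I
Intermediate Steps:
M = -6 (M = -6 + 0 = -6)
t = 7 (t = 6 + 1 = 7)
l(p) = -7*√p/4
l(M)*(6*m(1)) = (-7*I*√6/4)*(6*1) = -7*I*√6/4*6 = -21*I*√6/2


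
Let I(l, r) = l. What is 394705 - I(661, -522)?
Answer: 394044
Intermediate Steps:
394705 - I(661, -522) = 394705 - 1*661 = 394705 - 661 = 394044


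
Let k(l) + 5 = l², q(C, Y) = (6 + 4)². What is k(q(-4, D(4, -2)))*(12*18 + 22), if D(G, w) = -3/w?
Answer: 2378810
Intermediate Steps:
q(C, Y) = 100 (q(C, Y) = 10² = 100)
k(l) = -5 + l²
k(q(-4, D(4, -2)))*(12*18 + 22) = (-5 + 100²)*(12*18 + 22) = (-5 + 10000)*(216 + 22) = 9995*238 = 2378810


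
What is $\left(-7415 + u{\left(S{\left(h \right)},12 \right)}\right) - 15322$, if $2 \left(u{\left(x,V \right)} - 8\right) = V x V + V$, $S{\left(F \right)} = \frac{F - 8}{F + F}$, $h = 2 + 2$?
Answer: $-22759$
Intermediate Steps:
$h = 4$
$S{\left(F \right)} = \frac{-8 + F}{2 F}$
$u{\left(x,V \right)} = 8 + \frac{V}{2} + \frac{x V^{2}}{2}$ ($u{\left(x,V \right)} = 8 + \frac{V x V + V}{2} = 8 + \frac{x V^{2} + V}{2} = 8 + \frac{V + x V^{2}}{2} = 8 + \left(\frac{V}{2} + \frac{x V^{2}}{2}\right) = 8 + \frac{V}{2} + \frac{x V^{2}}{2}$)
$\left(-7415 + u{\left(S{\left(h \right)},12 \right)}\right) - 15322 = \left(-7415 + \left(8 + \frac{1}{2} \cdot 12 + \frac{\frac{-8 + 4}{2 \cdot 4} \cdot 12^{2}}{2}\right)\right) - 15322 = \left(-7415 + \left(8 + 6 + \frac{1}{2} \cdot \frac{1}{2} \cdot \frac{1}{4} \left(-4\right) 144\right)\right) - 15322 = \left(-7415 + \left(8 + 6 + \frac{1}{2} \left(- \frac{1}{2}\right) 144\right)\right) - 15322 = \left(-7415 + \left(8 + 6 - 36\right)\right) - 15322 = \left(-7415 - 22\right) - 15322 = -7437 - 15322 = -22759$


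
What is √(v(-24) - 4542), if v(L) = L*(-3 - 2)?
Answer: I*√4422 ≈ 66.498*I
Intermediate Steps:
v(L) = -5*L (v(L) = L*(-5) = -5*L)
√(v(-24) - 4542) = √(-5*(-24) - 4542) = √(120 - 4542) = √(-4422) = I*√4422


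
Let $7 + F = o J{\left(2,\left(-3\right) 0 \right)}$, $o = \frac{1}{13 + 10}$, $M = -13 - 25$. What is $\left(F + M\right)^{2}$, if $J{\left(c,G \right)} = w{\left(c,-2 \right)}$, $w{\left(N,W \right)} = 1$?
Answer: $\frac{1069156}{529} \approx 2021.1$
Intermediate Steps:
$M = -38$ ($M = -13 - 25 = -38$)
$o = \frac{1}{23} \approx 0.043478$
$J{\left(c,G \right)} = 1$
$F = - \frac{160}{23}$ ($F = -7 + \frac{1}{23} \cdot 1 = -7 + \frac{1}{23} = - \frac{160}{23} \approx -6.9565$)
$\left(F + M\right)^{2} = \left(- \frac{160}{23} - 38\right)^{2} = \left(- \frac{1034}{23}\right)^{2} = \frac{1069156}{529}$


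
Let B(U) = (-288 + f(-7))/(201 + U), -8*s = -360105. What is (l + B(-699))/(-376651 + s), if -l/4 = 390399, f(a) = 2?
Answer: 163720952/34769613 ≈ 4.7087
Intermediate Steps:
s = 360105/8 (s = -⅛*(-360105) = 360105/8 ≈ 45013.)
l = -1561596 (l = -4*390399 = -1561596)
B(U) = -286/(201 + U) (B(U) = (-288 + 2)/(201 + U) = -286/(201 + U))
(l + B(-699))/(-376651 + s) = (-1561596 - 286/(201 - 699))/(-376651 + 360105/8) = (-1561596 - 286/(-498))/(-2653103/8) = (-1561596 - 286*(-1/498))*(-8/2653103) = (-1561596 + 143/249)*(-8/2653103) = -388837261/249*(-8/2653103) = 163720952/34769613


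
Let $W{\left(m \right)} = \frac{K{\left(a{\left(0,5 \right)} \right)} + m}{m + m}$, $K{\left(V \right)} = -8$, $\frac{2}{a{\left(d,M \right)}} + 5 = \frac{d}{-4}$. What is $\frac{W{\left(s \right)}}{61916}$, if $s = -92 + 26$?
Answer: $\frac{37}{4086456} \approx 9.0543 \cdot 10^{-6}$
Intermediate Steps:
$a{\left(d,M \right)} = \frac{2}{-5 - \frac{d}{4}}$ ($a{\left(d,M \right)} = \frac{2}{-5 + \frac{d}{-4}} = \frac{2}{-5 + d \left(- \frac{1}{4}\right)} = \frac{2}{-5 - \frac{d}{4}}$)
$s = -66$
$W{\left(m \right)} = \frac{-8 + m}{2 m}$ ($W{\left(m \right)} = \frac{-8 + m}{m + m} = \frac{-8 + m}{2 m}$)
$\frac{W{\left(s \right)}}{61916} = \frac{\frac{1}{2} \frac{1}{-66} \left(-8 - 66\right)}{61916} = \frac{1}{2} \left(- \frac{1}{66}\right) \left(-74\right) \frac{1}{61916} = \frac{37}{66} \cdot \frac{1}{61916} = \frac{37}{4086456}$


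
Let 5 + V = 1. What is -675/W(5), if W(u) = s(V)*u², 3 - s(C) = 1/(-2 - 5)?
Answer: -189/22 ≈ -8.5909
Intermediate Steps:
V = -4 (V = -5 + 1 = -4)
s(C) = 22/7 (s(C) = 3 - 1/(-2 - 5) = 3 - 1/(-7) = 3 - 1*(-⅐) = 3 + ⅐ = 22/7)
W(u) = 22*u²/7
-675/W(5) = -675/((22/7)*5²) = -675/((22/7)*25) = -675/550/7 = -675*7/550 = -189/22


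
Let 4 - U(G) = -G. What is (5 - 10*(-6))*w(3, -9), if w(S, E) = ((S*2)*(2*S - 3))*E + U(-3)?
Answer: -10465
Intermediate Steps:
U(G) = 4 + G (U(G) = 4 - (-1)*G = 4 + G)
w(S, E) = 1 + 2*E*S*(-3 + 2*S) (w(S, E) = ((S*2)*(2*S - 3))*E + (4 - 3) = ((2*S)*(-3 + 2*S))*E + 1 = (2*S*(-3 + 2*S))*E + 1 = 2*E*S*(-3 + 2*S) + 1 = 1 + 2*E*S*(-3 + 2*S))
(5 - 10*(-6))*w(3, -9) = (5 - 10*(-6))*(1 - 6*(-9)*3 + 4*(-9)*3²) = (5 + 60)*(1 + 162 + 4*(-9)*9) = 65*(1 + 162 - 324) = 65*(-161) = -10465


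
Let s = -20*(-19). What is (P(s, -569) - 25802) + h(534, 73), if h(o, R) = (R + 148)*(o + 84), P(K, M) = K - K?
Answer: 110776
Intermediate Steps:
s = 380
P(K, M) = 0
h(o, R) = (84 + o)*(148 + R) (h(o, R) = (148 + R)*(84 + o) = (84 + o)*(148 + R))
(P(s, -569) - 25802) + h(534, 73) = (0 - 25802) + (12432 + 84*73 + 148*534 + 73*534) = -25802 + (12432 + 6132 + 79032 + 38982) = -25802 + 136578 = 110776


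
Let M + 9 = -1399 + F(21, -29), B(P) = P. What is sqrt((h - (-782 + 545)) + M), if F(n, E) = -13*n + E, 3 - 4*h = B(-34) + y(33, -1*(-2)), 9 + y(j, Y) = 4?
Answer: 15*I*sqrt(26)/2 ≈ 38.243*I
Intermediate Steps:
y(j, Y) = -5 (y(j, Y) = -9 + 4 = -5)
h = 21/2 (h = 3/4 - (-34 - 5)/4 = 3/4 - 1/4*(-39) = 3/4 + 39/4 = 21/2 ≈ 10.500)
F(n, E) = E - 13*n
M = -1710 (M = -9 + (-1399 + (-29 - 13*21)) = -9 + (-1399 + (-29 - 273)) = -9 + (-1399 - 302) = -9 - 1701 = -1710)
sqrt((h - (-782 + 545)) + M) = sqrt((21/2 - (-782 + 545)) - 1710) = sqrt((21/2 - 1*(-237)) - 1710) = sqrt((21/2 + 237) - 1710) = sqrt(495/2 - 1710) = sqrt(-2925/2) = 15*I*sqrt(26)/2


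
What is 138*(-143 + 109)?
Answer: -4692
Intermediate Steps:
138*(-143 + 109) = 138*(-34) = -4692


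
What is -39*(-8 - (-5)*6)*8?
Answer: -6864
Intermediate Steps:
-39*(-8 - (-5)*6)*8 = -39*(-8 - 1*(-30))*8 = -39*(-8 + 30)*8 = -39*22*8 = -858*8 = -6864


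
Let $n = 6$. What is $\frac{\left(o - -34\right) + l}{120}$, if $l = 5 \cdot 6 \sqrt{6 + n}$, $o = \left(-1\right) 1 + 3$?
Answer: $\frac{3}{10} + \frac{\sqrt{3}}{2} \approx 1.166$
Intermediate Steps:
$o = 2$ ($o = -1 + 3 = 2$)
$l = 60 \sqrt{3}$ ($l = 5 \cdot 6 \sqrt{6 + 6} = 30 \sqrt{12} = 30 \cdot 2 \sqrt{3} = 60 \sqrt{3} \approx 103.92$)
$\frac{\left(o - -34\right) + l}{120} = \frac{\left(2 - -34\right) + 60 \sqrt{3}}{120} = \frac{\left(2 + 34\right) + 60 \sqrt{3}}{120} = \frac{36 + 60 \sqrt{3}}{120} = \frac{3}{10} + \frac{\sqrt{3}}{2}$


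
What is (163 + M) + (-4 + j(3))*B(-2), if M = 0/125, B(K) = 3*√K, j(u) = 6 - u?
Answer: 163 - 3*I*√2 ≈ 163.0 - 4.2426*I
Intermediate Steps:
M = 0 (M = 0*(1/125) = 0)
(163 + M) + (-4 + j(3))*B(-2) = (163 + 0) + (-4 + (6 - 1*3))*(3*√(-2)) = 163 + (-4 + (6 - 3))*(3*(I*√2)) = 163 + (-4 + 3)*(3*I*√2) = 163 - 3*I*√2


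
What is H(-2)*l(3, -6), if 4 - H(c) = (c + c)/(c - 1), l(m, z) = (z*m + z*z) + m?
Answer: 56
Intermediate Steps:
l(m, z) = m + z² + m*z (l(m, z) = (m*z + z²) + m = (z² + m*z) + m = m + z² + m*z)
H(c) = 4 - 2*c/(-1 + c) (H(c) = 4 - (c + c)/(c - 1) = 4 - 2*c/(-1 + c))
H(-2)*l(3, -6) = (2*(-2 - 2)/(-1 - 2))*(3 + (-6)² + 3*(-6)) = (2*(-4)/(-3))*(3 + 36 - 18) = (2*(-⅓)*(-4))*21 = (8/3)*21 = 56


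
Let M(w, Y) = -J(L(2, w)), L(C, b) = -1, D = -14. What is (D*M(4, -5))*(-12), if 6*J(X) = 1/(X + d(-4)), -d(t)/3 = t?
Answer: -28/11 ≈ -2.5455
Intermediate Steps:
d(t) = -3*t
J(X) = 1/(6*(12 + X)) (J(X) = 1/(6*(X - 3*(-4))) = 1/(6*(X + 12)) = 1/(6*(12 + X)))
M(w, Y) = -1/66 (M(w, Y) = -1/(6*(12 - 1)) = -1/(6*11) = -1*1/66 = -1/66)
(D*M(4, -5))*(-12) = -14*(-1/66)*(-12) = (7/33)*(-12) = -28/11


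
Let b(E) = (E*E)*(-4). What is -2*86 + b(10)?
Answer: -572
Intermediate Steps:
b(E) = -4*E² (b(E) = E²*(-4) = -4*E²)
-2*86 + b(10) = -2*86 - 4*10² = -172 - 4*100 = -172 - 400 = -572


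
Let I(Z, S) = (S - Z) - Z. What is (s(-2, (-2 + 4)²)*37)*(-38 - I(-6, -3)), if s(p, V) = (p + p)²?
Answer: -27824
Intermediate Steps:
I(Z, S) = S - 2*Z
s(p, V) = 4*p² (s(p, V) = (2*p)² = 4*p²)
(s(-2, (-2 + 4)²)*37)*(-38 - I(-6, -3)) = ((4*(-2)²)*37)*(-38 - (-3 - 2*(-6))) = ((4*4)*37)*(-38 - (-3 + 12)) = (16*37)*(-38 - 1*9) = 592*(-38 - 9) = 592*(-47) = -27824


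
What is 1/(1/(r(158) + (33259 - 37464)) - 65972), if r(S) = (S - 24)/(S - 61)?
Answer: -407751/26900149069 ≈ -1.5158e-5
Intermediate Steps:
r(S) = (-24 + S)/(-61 + S)
1/(1/(r(158) + (33259 - 37464)) - 65972) = 1/(1/((-24 + 158)/(-61 + 158) + (33259 - 37464)) - 65972) = 1/(1/(134/97 - 4205) - 65972) = 1/(1/(-407751/97) - 65972) = 1/(-97/407751 - 65972) = 1/(-26900149069/407751) = -407751/26900149069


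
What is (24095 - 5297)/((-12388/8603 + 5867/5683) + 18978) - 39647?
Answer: -12261593650324497/309276868373 ≈ -39646.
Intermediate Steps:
(24095 - 5297)/((-12388/8603 + 5867/5683) + 18978) - 39647 = 18798/((-12388*1/8603 + 5867*(1/5683)) + 18978) - 39647 = 18798/((-12388/8603 + 5867/5683) + 18978) - 39647 = 18798/(-19927203/48890849 + 18978) - 39647 = 18798/(927830605119/48890849) - 39647 = 18798*(48890849/927830605119) - 39647 = 306350059834/309276868373 - 39647 = -12261593650324497/309276868373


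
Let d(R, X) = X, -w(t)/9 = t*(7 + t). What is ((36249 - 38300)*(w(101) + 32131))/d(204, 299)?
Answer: 135450091/299 ≈ 4.5301e+5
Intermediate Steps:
w(t) = -9*t*(7 + t)
((36249 - 38300)*(w(101) + 32131))/d(204, 299) = ((36249 - 38300)*(-9*101*(7 + 101) + 32131))/299 = -2051*(-9*101*108 + 32131)*(1/299) = -2051*(-98172 + 32131)*(1/299) = -2051*(-66041)*(1/299) = 135450091*(1/299) = 135450091/299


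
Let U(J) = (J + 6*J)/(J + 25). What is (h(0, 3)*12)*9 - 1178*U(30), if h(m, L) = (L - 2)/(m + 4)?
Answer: -49179/11 ≈ -4470.8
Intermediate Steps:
h(m, L) = (-2 + L)/(4 + m)
U(J) = 7*J/(25 + J) (U(J) = (7*J)/(25 + J) = 7*J/(25 + J))
(h(0, 3)*12)*9 - 1178*U(30) = (((-2 + 3)/(4 + 0))*12)*9 - 8246*30/(25 + 30) = ((1/4)*12)*9 - 8246*30/55 = (((1/4)*1)*12)*9 - 8246*30/55 = ((1/4)*12)*9 - 1178*42/11 = 3*9 - 49476/11 = 27 - 49476/11 = -49179/11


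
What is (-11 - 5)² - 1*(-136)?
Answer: 392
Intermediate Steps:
(-11 - 5)² - 1*(-136) = (-16)² + 136 = 256 + 136 = 392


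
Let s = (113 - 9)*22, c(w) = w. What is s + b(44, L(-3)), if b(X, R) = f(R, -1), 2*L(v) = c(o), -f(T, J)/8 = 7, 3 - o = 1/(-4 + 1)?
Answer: 2232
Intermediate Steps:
o = 10/3 (o = 3 - 1/(-4 + 1) = 3 - 1/(-3) = 3 - 1*(-⅓) = 3 + ⅓ = 10/3 ≈ 3.3333)
f(T, J) = -56 (f(T, J) = -8*7 = -56)
L(v) = 5/3 (L(v) = (½)*(10/3) = 5/3)
b(X, R) = -56
s = 2288 (s = 104*22 = 2288)
s + b(44, L(-3)) = 2288 - 56 = 2232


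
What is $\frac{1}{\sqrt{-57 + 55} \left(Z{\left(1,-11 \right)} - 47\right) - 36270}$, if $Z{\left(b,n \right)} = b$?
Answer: $\frac{i}{2 \left(- 18135 i + 23 \sqrt{2}\right)} \approx -2.7571 \cdot 10^{-5} + 4.9451 \cdot 10^{-8} i$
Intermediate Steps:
$\frac{1}{\sqrt{-57 + 55} \left(Z{\left(1,-11 \right)} - 47\right) - 36270} = \frac{1}{\sqrt{-57 + 55} \left(1 - 47\right) - 36270} = \frac{1}{\sqrt{-2} \left(-46\right) - 36270} = \frac{1}{i \sqrt{2} \left(-46\right) - 36270} = \frac{1}{- 46 i \sqrt{2} - 36270} = \frac{1}{-36270 - 46 i \sqrt{2}}$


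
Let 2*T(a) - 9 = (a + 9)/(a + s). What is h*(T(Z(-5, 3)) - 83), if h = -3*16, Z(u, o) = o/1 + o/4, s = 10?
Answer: 206016/55 ≈ 3745.7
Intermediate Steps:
Z(u, o) = 5*o/4 (Z(u, o) = o*1 + o*(¼) = o + o/4 = 5*o/4)
h = -48
T(a) = 9/2 + (9 + a)/(2*(10 + a)) (T(a) = 9/2 + ((a + 9)/(a + 10))/2 = 9/2 + ((9 + a)/(10 + a))/2 = 9/2 + (9 + a)/(2*(10 + a)))
h*(T(Z(-5, 3)) - 83) = -48*((99 + 10*((5/4)*3))/(2*(10 + (5/4)*3)) - 83) = -48*((99 + 10*(15/4))/(2*(10 + 15/4)) - 83) = -48*((99 + 75/2)/(2*(55/4)) - 83) = -48*((½)*(4/55)*(273/2) - 83) = -48*(273/55 - 83) = -48*(-4292/55) = 206016/55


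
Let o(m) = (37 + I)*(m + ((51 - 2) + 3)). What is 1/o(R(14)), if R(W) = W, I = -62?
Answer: -1/1650 ≈ -0.00060606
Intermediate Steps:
o(m) = -1300 - 25*m (o(m) = (37 - 62)*(m + ((51 - 2) + 3)) = -25*(m + (49 + 3)) = -25*(m + 52) = -25*(52 + m) = -1300 - 25*m)
1/o(R(14)) = 1/(-1300 - 25*14) = 1/(-1300 - 350) = 1/(-1650) = -1/1650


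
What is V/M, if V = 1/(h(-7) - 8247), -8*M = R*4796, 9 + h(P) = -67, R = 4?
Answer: 1/19958554 ≈ 5.0104e-8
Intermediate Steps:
h(P) = -76 (h(P) = -9 - 67 = -76)
M = -2398 (M = -4796/2 = -1/8*19184 = -2398)
V = -1/8323 (V = 1/(-76 - 8247) = 1/(-8323) = -1/8323 ≈ -0.00012015)
V/M = -1/8323/(-2398) = -1/8323*(-1/2398) = 1/19958554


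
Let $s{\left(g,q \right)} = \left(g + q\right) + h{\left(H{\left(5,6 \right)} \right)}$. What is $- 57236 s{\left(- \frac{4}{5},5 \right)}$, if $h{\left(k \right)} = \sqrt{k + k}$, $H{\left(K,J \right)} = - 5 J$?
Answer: $- \frac{1201956}{5} - 114472 i \sqrt{15} \approx -2.4039 \cdot 10^{5} - 4.4335 \cdot 10^{5} i$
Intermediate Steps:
$h{\left(k \right)} = \sqrt{2} \sqrt{k}$ ($h{\left(k \right)} = \sqrt{2 k} = \sqrt{2} \sqrt{k}$)
$s{\left(g,q \right)} = g + q + 2 i \sqrt{15}$ ($s{\left(g,q \right)} = \left(g + q\right) + \sqrt{2} \sqrt{\left(-5\right) 6} = \left(g + q\right) + \sqrt{2} \sqrt{-30} = \left(g + q\right) + \sqrt{2} i \sqrt{30} = \left(g + q\right) + 2 i \sqrt{15} = g + q + 2 i \sqrt{15}$)
$- 57236 s{\left(- \frac{4}{5},5 \right)} = - 57236 \left(- \frac{4}{5} + 5 + 2 i \sqrt{15}\right) = - 57236 \left(\frac{21}{5} + 2 i \sqrt{15}\right) = - \frac{1201956}{5} - 114472 i \sqrt{15}$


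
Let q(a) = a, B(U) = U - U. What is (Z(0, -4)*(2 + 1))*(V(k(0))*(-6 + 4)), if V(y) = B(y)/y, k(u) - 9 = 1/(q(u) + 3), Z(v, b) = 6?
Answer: 0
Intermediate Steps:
B(U) = 0
k(u) = 9 + 1/(3 + u) (k(u) = 9 + 1/(u + 3) = 9 + 1/(3 + u))
V(y) = 0 (V(y) = 0/y = 0)
(Z(0, -4)*(2 + 1))*(V(k(0))*(-6 + 4)) = (6*(2 + 1))*(0*(-6 + 4)) = (6*3)*(0*(-2)) = 18*0 = 0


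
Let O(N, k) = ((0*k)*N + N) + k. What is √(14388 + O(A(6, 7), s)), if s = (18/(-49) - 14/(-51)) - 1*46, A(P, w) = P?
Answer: 2*√457156605/357 ≈ 119.78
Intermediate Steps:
s = -115186/2499 (s = (18*(-1/49) - 14*(-1/51)) - 46 = (-18/49 + 14/51) - 46 = -232/2499 - 46 = -115186/2499 ≈ -46.093)
O(N, k) = N + k (O(N, k) = (0*N + N) + k = (0 + N) + k = N + k)
√(14388 + O(A(6, 7), s)) = √(14388 + (6 - 115186/2499)) = √(14388 - 100192/2499) = √(35855420/2499) = 2*√457156605/357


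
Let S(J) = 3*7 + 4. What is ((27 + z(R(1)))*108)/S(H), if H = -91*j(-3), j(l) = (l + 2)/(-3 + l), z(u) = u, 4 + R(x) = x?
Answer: 2592/25 ≈ 103.68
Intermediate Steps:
R(x) = -4 + x
j(l) = (2 + l)/(-3 + l)
H = -91/6 (H = -91*(2 - 3)/(-3 - 3) = -91*(-1)/(-6) = -(-91)*(-1)/6 = -91*⅙ = -91/6 ≈ -15.167)
S(J) = 25 (S(J) = 21 + 4 = 25)
((27 + z(R(1)))*108)/S(H) = ((27 + (-4 + 1))*108)/25 = ((27 - 3)*108)*(1/25) = (24*108)*(1/25) = 2592*(1/25) = 2592/25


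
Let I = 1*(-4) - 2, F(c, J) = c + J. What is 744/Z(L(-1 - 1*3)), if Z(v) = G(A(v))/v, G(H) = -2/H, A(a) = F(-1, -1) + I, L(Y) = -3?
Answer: -8928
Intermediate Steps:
F(c, J) = J + c
I = -6 (I = -4 - 2 = -6)
A(a) = -8 (A(a) = (-1 - 1) - 6 = -2 - 6 = -8)
Z(v) = 1/(4*v) (Z(v) = (-2/(-8))/v = (-2*(-1/8))/v = 1/(4*v))
744/Z(L(-1 - 1*3)) = 744/(((1/4)/(-3))) = 744/(((1/4)*(-1/3))) = 744/(-1/12) = 744*(-12) = -8928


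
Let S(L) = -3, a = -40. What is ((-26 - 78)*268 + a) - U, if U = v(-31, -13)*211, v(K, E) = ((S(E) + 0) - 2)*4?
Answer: -23692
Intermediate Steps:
v(K, E) = -20 (v(K, E) = ((-3 + 0) - 2)*4 = (-3 - 2)*4 = -5*4 = -20)
U = -4220 (U = -20*211 = -4220)
((-26 - 78)*268 + a) - U = ((-26 - 78)*268 - 40) - 1*(-4220) = (-104*268 - 40) + 4220 = (-27872 - 40) + 4220 = -27912 + 4220 = -23692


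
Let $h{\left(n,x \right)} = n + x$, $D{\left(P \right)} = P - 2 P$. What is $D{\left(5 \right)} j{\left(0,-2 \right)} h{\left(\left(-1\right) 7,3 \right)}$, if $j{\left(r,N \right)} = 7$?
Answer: $140$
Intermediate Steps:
$D{\left(P \right)} = - P$
$D{\left(5 \right)} j{\left(0,-2 \right)} h{\left(\left(-1\right) 7,3 \right)} = \left(-1\right) 5 \cdot 7 \left(\left(-1\right) 7 + 3\right) = \left(-5\right) 7 \left(-7 + 3\right) = \left(-35\right) \left(-4\right) = 140$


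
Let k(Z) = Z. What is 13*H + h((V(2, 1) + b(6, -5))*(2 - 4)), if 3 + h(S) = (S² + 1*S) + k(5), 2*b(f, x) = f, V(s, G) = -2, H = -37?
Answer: -477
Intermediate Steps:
b(f, x) = f/2
h(S) = 2 + S + S² (h(S) = -3 + ((S² + 1*S) + 5) = -3 + ((S² + S) + 5) = -3 + ((S + S²) + 5) = -3 + (5 + S + S²) = 2 + S + S²)
13*H + h((V(2, 1) + b(6, -5))*(2 - 4)) = 13*(-37) + (2 + (-2 + (½)*6)*(2 - 4) + ((-2 + (½)*6)*(2 - 4))²) = -481 + (2 + (-2 + 3)*(-2) + ((-2 + 3)*(-2))²) = -481 + (2 + 1*(-2) + (1*(-2))²) = -481 + (2 - 2 + (-2)²) = -481 + (2 - 2 + 4) = -481 + 4 = -477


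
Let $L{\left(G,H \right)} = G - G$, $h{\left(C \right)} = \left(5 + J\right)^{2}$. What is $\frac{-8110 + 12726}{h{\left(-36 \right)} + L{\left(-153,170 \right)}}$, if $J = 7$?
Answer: $\frac{577}{18} \approx 32.056$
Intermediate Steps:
$h{\left(C \right)} = 144$ ($h{\left(C \right)} = \left(5 + 7\right)^{2} = 12^{2} = 144$)
$L{\left(G,H \right)} = 0$
$\frac{-8110 + 12726}{h{\left(-36 \right)} + L{\left(-153,170 \right)}} = \frac{-8110 + 12726}{144 + 0} = \frac{4616}{144} = 4616 \cdot \frac{1}{144} = \frac{577}{18}$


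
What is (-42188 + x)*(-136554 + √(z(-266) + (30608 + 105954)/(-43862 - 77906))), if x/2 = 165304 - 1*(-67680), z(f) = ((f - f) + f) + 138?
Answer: -57868854120 + 211890*I*√119658871693/15221 ≈ -5.7869e+10 + 4.8155e+6*I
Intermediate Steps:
z(f) = 138 + f (z(f) = (0 + f) + 138 = f + 138 = 138 + f)
x = 465968 (x = 2*(165304 - 1*(-67680)) = 2*(165304 + 67680) = 2*232984 = 465968)
(-42188 + x)*(-136554 + √(z(-266) + (30608 + 105954)/(-43862 - 77906))) = (-42188 + 465968)*(-136554 + √((138 - 266) + (30608 + 105954)/(-43862 - 77906))) = 423780*(-136554 + √(-128 + 136562/(-121768))) = 423780*(-136554 + √(-128 + 136562*(-1/121768))) = 423780*(-136554 + √(-128 - 68281/60884)) = 423780*(-136554 + √(-7861433/60884)) = 423780*(-136554 + I*√119658871693/30442) = -57868854120 + 211890*I*√119658871693/15221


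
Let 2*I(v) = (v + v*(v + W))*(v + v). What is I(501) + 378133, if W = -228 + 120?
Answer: 99272527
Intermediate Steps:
W = -108
I(v) = v*(v + v*(-108 + v)) (I(v) = ((v + v*(v - 108))*(v + v))/2 = ((v + v*(-108 + v))*(2*v))/2 = (2*v*(v + v*(-108 + v)))/2 = v*(v + v*(-108 + v)))
I(501) + 378133 = 501**2*(-107 + 501) + 378133 = 251001*394 + 378133 = 98894394 + 378133 = 99272527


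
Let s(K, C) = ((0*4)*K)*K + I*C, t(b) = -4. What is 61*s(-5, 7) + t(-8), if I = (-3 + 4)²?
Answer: 423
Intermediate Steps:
I = 1 (I = 1² = 1)
s(K, C) = C (s(K, C) = ((0*4)*K)*K + 1*C = (0*K)*K + C = 0*K + C = 0 + C = C)
61*s(-5, 7) + t(-8) = 61*7 - 4 = 427 - 4 = 423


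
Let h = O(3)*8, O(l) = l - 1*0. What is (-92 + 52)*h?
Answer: -960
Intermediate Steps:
O(l) = l (O(l) = l + 0 = l)
h = 24 (h = 3*8 = 24)
(-92 + 52)*h = (-92 + 52)*24 = -40*24 = -960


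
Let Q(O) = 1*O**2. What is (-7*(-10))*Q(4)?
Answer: 1120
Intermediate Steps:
Q(O) = O**2
(-7*(-10))*Q(4) = -7*(-10)*4**2 = 70*16 = 1120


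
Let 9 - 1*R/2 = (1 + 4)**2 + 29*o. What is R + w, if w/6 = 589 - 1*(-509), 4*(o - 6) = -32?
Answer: 6672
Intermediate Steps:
o = -2 (o = 6 + (1/4)*(-32) = 6 - 8 = -2)
R = 84 (R = 18 - 2*((1 + 4)**2 + 29*(-2)) = 18 - 2*(5**2 - 58) = 18 - 2*(25 - 58) = 18 - 2*(-33) = 18 + 66 = 84)
w = 6588 (w = 6*(589 - 1*(-509)) = 6*(589 + 509) = 6*1098 = 6588)
R + w = 84 + 6588 = 6672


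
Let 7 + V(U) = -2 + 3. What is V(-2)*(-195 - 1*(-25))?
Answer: 1020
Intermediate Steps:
V(U) = -6 (V(U) = -7 + (-2 + 3) = -7 + 1 = -6)
V(-2)*(-195 - 1*(-25)) = -6*(-195 - 1*(-25)) = -6*(-195 + 25) = -6*(-170) = 1020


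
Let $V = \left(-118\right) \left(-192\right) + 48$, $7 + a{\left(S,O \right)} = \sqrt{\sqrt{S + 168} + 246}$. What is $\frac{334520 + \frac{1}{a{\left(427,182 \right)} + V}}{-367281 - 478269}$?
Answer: $- \frac{33452}{84555} - \frac{1}{845550 \left(22697 + \sqrt{246 + \sqrt{595}}\right)} \approx -0.39562$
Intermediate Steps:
$a{\left(S,O \right)} = -7 + \sqrt{246 + \sqrt{168 + S}}$ ($a{\left(S,O \right)} = -7 + \sqrt{\sqrt{S + 168} + 246} = -7 + \sqrt{\sqrt{168 + S} + 246} = -7 + \sqrt{246 + \sqrt{168 + S}}$)
$V = 22704$ ($V = 22656 + 48 = 22704$)
$\frac{334520 + \frac{1}{a{\left(427,182 \right)} + V}}{-367281 - 478269} = \frac{334520 + \frac{1}{\left(-7 + \sqrt{246 + \sqrt{168 + 427}}\right) + 22704}}{-367281 - 478269} = \frac{334520 + \frac{1}{\left(-7 + \sqrt{246 + \sqrt{595}}\right) + 22704}}{-845550} = \left(334520 + \frac{1}{22697 + \sqrt{246 + \sqrt{595}}}\right) \left(- \frac{1}{845550}\right) = - \frac{33452}{84555} - \frac{1}{845550 \left(22697 + \sqrt{246 + \sqrt{595}}\right)}$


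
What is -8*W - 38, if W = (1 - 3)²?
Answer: -70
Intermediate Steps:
W = 4 (W = (-2)² = 4)
-8*W - 38 = -8*4 - 38 = -32 - 38 = -70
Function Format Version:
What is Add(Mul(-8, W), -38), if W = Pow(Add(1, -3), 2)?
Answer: -70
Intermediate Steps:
W = 4 (W = Pow(-2, 2) = 4)
Add(Mul(-8, W), -38) = Add(Mul(-8, 4), -38) = Add(-32, -38) = -70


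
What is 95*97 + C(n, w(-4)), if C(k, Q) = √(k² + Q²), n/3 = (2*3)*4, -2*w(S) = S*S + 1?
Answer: 18575/2 ≈ 9287.5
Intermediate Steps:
w(S) = -½ - S²/2 (w(S) = -(S*S + 1)/2 = -(S² + 1)/2 = -(1 + S²)/2 = -½ - S²/2)
n = 72 (n = 3*((2*3)*4) = 3*(6*4) = 3*24 = 72)
C(k, Q) = √(Q² + k²)
95*97 + C(n, w(-4)) = 95*97 + √((-½ - ½*(-4)²)² + 72²) = 9215 + √((-½ - ½*16)² + 5184) = 9215 + √((-½ - 8)² + 5184) = 9215 + √((-17/2)² + 5184) = 9215 + √(289/4 + 5184) = 9215 + √(21025/4) = 9215 + 145/2 = 18575/2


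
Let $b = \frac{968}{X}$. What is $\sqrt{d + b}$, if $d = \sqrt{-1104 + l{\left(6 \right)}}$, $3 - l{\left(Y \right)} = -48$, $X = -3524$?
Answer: $\frac{\sqrt{-213202 + 6985449 i \sqrt{13}}}{881} \approx 4.011 + 4.0451 i$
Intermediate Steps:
$l{\left(Y \right)} = 51$ ($l{\left(Y \right)} = 3 - -48 = 3 + 48 = 51$)
$b = - \frac{242}{881}$ ($b = \frac{968}{-3524} = 968 \left(- \frac{1}{3524}\right) = - \frac{242}{881} \approx -0.27469$)
$d = 9 i \sqrt{13}$ ($d = \sqrt{-1104 + 51} = \sqrt{-1053} = 9 i \sqrt{13} \approx 32.45 i$)
$\sqrt{d + b} = \sqrt{9 i \sqrt{13} - \frac{242}{881}} = \sqrt{- \frac{242}{881} + 9 i \sqrt{13}}$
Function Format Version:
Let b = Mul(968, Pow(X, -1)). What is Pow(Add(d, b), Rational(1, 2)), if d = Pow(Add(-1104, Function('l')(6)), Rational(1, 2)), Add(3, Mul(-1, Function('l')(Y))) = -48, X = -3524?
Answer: Mul(Rational(1, 881), Pow(Add(-213202, Mul(6985449, I, Pow(13, Rational(1, 2)))), Rational(1, 2))) ≈ Add(4.0110, Mul(4.0451, I))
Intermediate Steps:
Function('l')(Y) = 51 (Function('l')(Y) = Add(3, Mul(-1, -48)) = Add(3, 48) = 51)
b = Rational(-242, 881) (b = Mul(968, Pow(-3524, -1)) = Mul(968, Rational(-1, 3524)) = Rational(-242, 881) ≈ -0.27469)
d = Mul(9, I, Pow(13, Rational(1, 2))) (d = Pow(Add(-1104, 51), Rational(1, 2)) = Pow(-1053, Rational(1, 2)) = Mul(9, I, Pow(13, Rational(1, 2))) ≈ Mul(32.450, I))
Pow(Add(d, b), Rational(1, 2)) = Pow(Add(Mul(9, I, Pow(13, Rational(1, 2))), Rational(-242, 881)), Rational(1, 2)) = Pow(Add(Rational(-242, 881), Mul(9, I, Pow(13, Rational(1, 2)))), Rational(1, 2))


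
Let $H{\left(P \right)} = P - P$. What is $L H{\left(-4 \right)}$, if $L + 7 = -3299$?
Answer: $0$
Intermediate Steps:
$L = -3306$ ($L = -7 - 3299 = -3306$)
$H{\left(P \right)} = 0$
$L H{\left(-4 \right)} = \left(-3306\right) 0 = 0$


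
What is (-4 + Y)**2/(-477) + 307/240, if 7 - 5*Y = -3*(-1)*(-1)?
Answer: 48493/38160 ≈ 1.2708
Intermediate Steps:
Y = 2 (Y = 7/5 - (-3*(-1))*(-1)/5 = 7/5 - 3*(-1)/5 = 7/5 - 1/5*(-3) = 7/5 + 3/5 = 2)
(-4 + Y)**2/(-477) + 307/240 = (-4 + 2)**2/(-477) + 307/240 = (-2)**2*(-1/477) + 307*(1/240) = 4*(-1/477) + 307/240 = -4/477 + 307/240 = 48493/38160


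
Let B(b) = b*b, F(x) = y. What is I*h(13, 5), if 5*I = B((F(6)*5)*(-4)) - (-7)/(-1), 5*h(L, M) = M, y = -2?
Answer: 1593/5 ≈ 318.60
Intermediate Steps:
h(L, M) = M/5
F(x) = -2
B(b) = b²
I = 1593/5 (I = ((-2*5*(-4))² - (-7)/(-1))/5 = ((-10*(-4))² - (-7)*(-1))/5 = (40² - 1*7)/5 = (1600 - 7)/5 = (⅕)*1593 = 1593/5 ≈ 318.60)
I*h(13, 5) = 1593*((⅕)*5)/5 = (1593/5)*1 = 1593/5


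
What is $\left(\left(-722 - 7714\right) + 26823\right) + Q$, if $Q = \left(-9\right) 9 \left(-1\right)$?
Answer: $18468$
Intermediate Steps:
$Q = 81$ ($Q = \left(-81\right) \left(-1\right) = 81$)
$\left(\left(-722 - 7714\right) + 26823\right) + Q = \left(\left(-722 - 7714\right) + 26823\right) + 81 = \left(-8436 + 26823\right) + 81 = 18387 + 81 = 18468$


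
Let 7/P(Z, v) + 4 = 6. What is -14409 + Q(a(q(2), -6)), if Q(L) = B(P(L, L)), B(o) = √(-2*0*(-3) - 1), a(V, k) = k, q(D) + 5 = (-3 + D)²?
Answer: -14409 + I ≈ -14409.0 + 1.0*I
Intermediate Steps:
q(D) = -5 + (-3 + D)²
P(Z, v) = 7/2 (P(Z, v) = 7/(-4 + 6) = 7/2)
B(o) = I (B(o) = √(0*(-3) - 1) = √(0 - 1) = √(-1) = I)
Q(L) = I
-14409 + Q(a(q(2), -6)) = -14409 + I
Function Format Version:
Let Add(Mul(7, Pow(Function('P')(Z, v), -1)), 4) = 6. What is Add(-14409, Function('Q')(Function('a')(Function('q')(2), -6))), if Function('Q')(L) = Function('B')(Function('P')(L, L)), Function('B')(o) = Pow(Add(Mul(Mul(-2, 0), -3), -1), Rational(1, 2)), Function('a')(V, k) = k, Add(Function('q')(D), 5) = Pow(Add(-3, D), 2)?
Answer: Add(-14409, I) ≈ Add(-14409., Mul(1.0000, I))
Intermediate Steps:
Function('q')(D) = Add(-5, Pow(Add(-3, D), 2))
Function('P')(Z, v) = Rational(7, 2) (Function('P')(Z, v) = Mul(7, Pow(Add(-4, 6), -1)) = Mul(7, Pow(2, -1)) = Mul(7, Rational(1, 2)) = Rational(7, 2))
Function('B')(o) = I (Function('B')(o) = Pow(Add(Mul(0, -3), -1), Rational(1, 2)) = Pow(Add(0, -1), Rational(1, 2)) = Pow(-1, Rational(1, 2)) = I)
Function('Q')(L) = I
Add(-14409, Function('Q')(Function('a')(Function('q')(2), -6))) = Add(-14409, I)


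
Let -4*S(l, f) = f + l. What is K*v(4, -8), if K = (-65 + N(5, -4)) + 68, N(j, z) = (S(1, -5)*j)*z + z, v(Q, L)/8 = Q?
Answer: -672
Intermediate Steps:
S(l, f) = -f/4 - l/4 (S(l, f) = -(f + l)/4 = -f/4 - l/4)
v(Q, L) = 8*Q
N(j, z) = z + j*z (N(j, z) = ((-¼*(-5) - ¼*1)*j)*z + z = ((5/4 - ¼)*j)*z + z = (1*j)*z + z = j*z + z = z + j*z)
K = -21 (K = (-65 - 4*(1 + 5)) + 68 = (-65 - 4*6) + 68 = (-65 - 24) + 68 = -89 + 68 = -21)
K*v(4, -8) = -168*4 = -21*32 = -672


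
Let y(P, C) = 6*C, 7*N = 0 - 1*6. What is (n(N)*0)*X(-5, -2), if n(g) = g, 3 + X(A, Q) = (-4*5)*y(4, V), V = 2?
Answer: 0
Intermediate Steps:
N = -6/7 (N = (0 - 1*6)/7 = (0 - 6)/7 = (1/7)*(-6) = -6/7 ≈ -0.85714)
X(A, Q) = -243 (X(A, Q) = -3 + (-4*5)*(6*2) = -3 - 20*12 = -3 - 240 = -243)
(n(N)*0)*X(-5, -2) = -6/7*0*(-243) = 0*(-243) = 0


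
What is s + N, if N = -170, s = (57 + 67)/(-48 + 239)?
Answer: -32346/191 ≈ -169.35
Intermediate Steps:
s = 124/191 ≈ 0.64921
s + N = 124/191 - 170 = -32346/191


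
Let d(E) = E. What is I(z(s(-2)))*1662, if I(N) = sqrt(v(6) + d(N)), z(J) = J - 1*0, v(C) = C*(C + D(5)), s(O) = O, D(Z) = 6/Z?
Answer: 1662*sqrt(1030)/5 ≈ 10668.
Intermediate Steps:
v(C) = C*(6/5 + C) (v(C) = C*(C + 6/5) = C*(6/5 + C))
z(J) = J (z(J) = J + 0 = J)
I(N) = sqrt(216/5 + N) (I(N) = sqrt((1/5)*6*(6 + 5*6) + N) = sqrt((1/5)*6*(6 + 30) + N) = sqrt((1/5)*6*36 + N) = sqrt(216/5 + N))
I(z(s(-2)))*1662 = (sqrt(1080 + 25*(-2))/5)*1662 = (sqrt(1080 - 50)/5)*1662 = (sqrt(1030)/5)*1662 = 1662*sqrt(1030)/5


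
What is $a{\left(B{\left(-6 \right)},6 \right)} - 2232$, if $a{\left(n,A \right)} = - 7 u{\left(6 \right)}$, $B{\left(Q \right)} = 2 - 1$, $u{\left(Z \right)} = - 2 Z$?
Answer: $-2148$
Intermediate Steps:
$B{\left(Q \right)} = 1$ ($B{\left(Q \right)} = 2 - 1 = 1$)
$a{\left(n,A \right)} = 84$ ($a{\left(n,A \right)} = - 7 \left(\left(-2\right) 6\right) = \left(-7\right) \left(-12\right) = 84$)
$a{\left(B{\left(-6 \right)},6 \right)} - 2232 = 84 - 2232 = -2148$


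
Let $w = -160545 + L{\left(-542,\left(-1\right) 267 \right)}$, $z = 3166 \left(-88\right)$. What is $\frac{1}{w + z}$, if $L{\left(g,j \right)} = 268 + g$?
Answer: $- \frac{1}{439427} \approx -2.2757 \cdot 10^{-6}$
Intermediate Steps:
$z = -278608$
$w = -160819$ ($w = -160545 + \left(268 - 542\right) = -160545 - 274 = -160819$)
$\frac{1}{w + z} = \frac{1}{-160819 - 278608} = \frac{1}{-439427} = - \frac{1}{439427}$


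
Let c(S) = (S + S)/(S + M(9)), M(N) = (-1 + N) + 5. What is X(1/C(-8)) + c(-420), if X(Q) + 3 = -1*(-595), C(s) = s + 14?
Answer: 241784/407 ≈ 594.06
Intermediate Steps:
M(N) = 4 + N
C(s) = 14 + s
c(S) = 2*S/(13 + S) (c(S) = (S + S)/(S + (4 + 9)) = (2*S)/(S + 13) = (2*S)/(13 + S) = 2*S/(13 + S))
X(Q) = 592 (X(Q) = -3 - 1*(-595) = -3 + 595 = 592)
X(1/C(-8)) + c(-420) = 592 + 2*(-420)/(13 - 420) = 592 + 2*(-420)/(-407) = 592 + 2*(-420)*(-1/407) = 592 + 840/407 = 241784/407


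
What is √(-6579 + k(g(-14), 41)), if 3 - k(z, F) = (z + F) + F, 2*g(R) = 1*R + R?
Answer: 2*I*√1661 ≈ 81.511*I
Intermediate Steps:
g(R) = R (g(R) = (1*R + R)/2 = (R + R)/2 = (2*R)/2 = R)
k(z, F) = 3 - z - 2*F (k(z, F) = 3 - ((z + F) + F) = 3 - ((F + z) + F) = 3 - (z + 2*F) = 3 + (-z - 2*F) = 3 - z - 2*F)
√(-6579 + k(g(-14), 41)) = √(-6579 + (3 - 1*(-14) - 2*41)) = √(-6579 + (3 + 14 - 82)) = √(-6579 - 65) = √(-6644) = 2*I*√1661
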